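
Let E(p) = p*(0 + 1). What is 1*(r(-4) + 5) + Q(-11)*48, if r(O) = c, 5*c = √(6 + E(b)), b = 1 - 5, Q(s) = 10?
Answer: 485 + √2/5 ≈ 485.28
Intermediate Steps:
b = -4
E(p) = p (E(p) = p*1 = p)
c = √2/5 (c = √(6 - 4)/5 = √2/5 ≈ 0.28284)
r(O) = √2/5
1*(r(-4) + 5) + Q(-11)*48 = 1*(√2/5 + 5) + 10*48 = 1*(5 + √2/5) + 480 = (5 + √2/5) + 480 = 485 + √2/5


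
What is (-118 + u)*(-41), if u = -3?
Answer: 4961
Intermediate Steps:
(-118 + u)*(-41) = (-118 - 3)*(-41) = -121*(-41) = 4961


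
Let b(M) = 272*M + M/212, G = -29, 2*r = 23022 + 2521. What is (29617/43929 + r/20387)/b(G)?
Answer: -49389258506/299533174981011 ≈ -0.00016489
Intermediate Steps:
r = 25543/2 (r = (23022 + 2521)/2 = (1/2)*25543 = 25543/2 ≈ 12772.)
b(M) = 57665*M/212 (b(M) = 272*M + M*(1/212) = 272*M + M/212 = 57665*M/212)
(29617/43929 + r/20387)/b(G) = (29617/43929 + (25543/2)/20387)/(((57665/212)*(-29))) = (29617*(1/43929) + (25543/2)*(1/20387))/(-1672285/212) = (29617/43929 + 25543/40774)*(-212/1672285) = (2329682005/1791161046)*(-212/1672285) = -49389258506/299533174981011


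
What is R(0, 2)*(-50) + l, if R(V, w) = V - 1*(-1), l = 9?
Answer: -41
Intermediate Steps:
R(V, w) = 1 + V (R(V, w) = V + 1 = 1 + V)
R(0, 2)*(-50) + l = (1 + 0)*(-50) + 9 = 1*(-50) + 9 = -50 + 9 = -41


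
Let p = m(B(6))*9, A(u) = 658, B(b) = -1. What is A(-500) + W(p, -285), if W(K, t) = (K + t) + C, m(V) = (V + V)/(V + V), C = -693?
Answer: -311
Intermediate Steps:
m(V) = 1 (m(V) = (2*V)/((2*V)) = (2*V)*(1/(2*V)) = 1)
p = 9 (p = 1*9 = 9)
W(K, t) = -693 + K + t (W(K, t) = (K + t) - 693 = -693 + K + t)
A(-500) + W(p, -285) = 658 + (-693 + 9 - 285) = 658 - 969 = -311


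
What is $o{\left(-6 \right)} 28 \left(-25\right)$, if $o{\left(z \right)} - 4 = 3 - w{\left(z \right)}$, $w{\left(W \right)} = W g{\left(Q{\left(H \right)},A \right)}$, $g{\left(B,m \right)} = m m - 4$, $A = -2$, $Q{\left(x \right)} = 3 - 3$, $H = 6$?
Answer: $-4900$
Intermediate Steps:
$Q{\left(x \right)} = 0$ ($Q{\left(x \right)} = 3 - 3 = 0$)
$g{\left(B,m \right)} = -4 + m^{2}$ ($g{\left(B,m \right)} = m^{2} - 4 = -4 + m^{2}$)
$w{\left(W \right)} = 0$ ($w{\left(W \right)} = W \left(-4 + \left(-2\right)^{2}\right) = W \left(-4 + 4\right) = W 0 = 0$)
$o{\left(z \right)} = 7$ ($o{\left(z \right)} = 4 + \left(3 - 0\right) = 4 + \left(3 + 0\right) = 4 + 3 = 7$)
$o{\left(-6 \right)} 28 \left(-25\right) = 7 \cdot 28 \left(-25\right) = 196 \left(-25\right) = -4900$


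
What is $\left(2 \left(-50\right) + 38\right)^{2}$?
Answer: $3844$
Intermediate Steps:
$\left(2 \left(-50\right) + 38\right)^{2} = \left(-100 + 38\right)^{2} = \left(-62\right)^{2} = 3844$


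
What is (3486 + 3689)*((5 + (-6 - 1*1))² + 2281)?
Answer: 16394875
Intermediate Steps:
(3486 + 3689)*((5 + (-6 - 1*1))² + 2281) = 7175*((5 + (-6 - 1))² + 2281) = 7175*((5 - 7)² + 2281) = 7175*((-2)² + 2281) = 7175*(4 + 2281) = 7175*2285 = 16394875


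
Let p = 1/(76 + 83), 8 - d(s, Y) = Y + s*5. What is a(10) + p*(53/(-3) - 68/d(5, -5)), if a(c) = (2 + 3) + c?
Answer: 791/53 ≈ 14.925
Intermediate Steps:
d(s, Y) = 8 - Y - 5*s (d(s, Y) = 8 - (Y + s*5) = 8 - (Y + 5*s) = 8 + (-Y - 5*s) = 8 - Y - 5*s)
p = 1/159 ≈ 0.0062893
a(c) = 5 + c
a(10) + p*(53/(-3) - 68/d(5, -5)) = (5 + 10) + (53/(-3) - 68/(8 - 1*(-5) - 5*5))/159 = 15 + (53*(-⅓) - 68/(8 + 5 - 25))/159 = 15 + (-53/3 - 68/(-12))/159 = 15 + (-53/3 - 68*(-1/12))/159 = 15 + (-53/3 + 17/3)/159 = 15 + (1/159)*(-12) = 15 - 4/53 = 791/53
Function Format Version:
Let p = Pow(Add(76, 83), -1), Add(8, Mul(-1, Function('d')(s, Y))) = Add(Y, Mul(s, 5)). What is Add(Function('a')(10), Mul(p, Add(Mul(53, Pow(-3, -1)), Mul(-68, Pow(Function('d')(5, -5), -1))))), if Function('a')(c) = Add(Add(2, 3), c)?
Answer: Rational(791, 53) ≈ 14.925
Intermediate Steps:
Function('d')(s, Y) = Add(8, Mul(-1, Y), Mul(-5, s)) (Function('d')(s, Y) = Add(8, Mul(-1, Add(Y, Mul(s, 5)))) = Add(8, Mul(-1, Add(Y, Mul(5, s)))) = Add(8, Add(Mul(-1, Y), Mul(-5, s))) = Add(8, Mul(-1, Y), Mul(-5, s)))
p = Rational(1, 159) (p = Pow(159, -1) = Rational(1, 159) ≈ 0.0062893)
Function('a')(c) = Add(5, c)
Add(Function('a')(10), Mul(p, Add(Mul(53, Pow(-3, -1)), Mul(-68, Pow(Function('d')(5, -5), -1))))) = Add(Add(5, 10), Mul(Rational(1, 159), Add(Mul(53, Pow(-3, -1)), Mul(-68, Pow(Add(8, Mul(-1, -5), Mul(-5, 5)), -1))))) = Add(15, Mul(Rational(1, 159), Add(Mul(53, Rational(-1, 3)), Mul(-68, Pow(Add(8, 5, -25), -1))))) = Add(15, Mul(Rational(1, 159), Add(Rational(-53, 3), Mul(-68, Pow(-12, -1))))) = Add(15, Mul(Rational(1, 159), Add(Rational(-53, 3), Mul(-68, Rational(-1, 12))))) = Add(15, Mul(Rational(1, 159), Add(Rational(-53, 3), Rational(17, 3)))) = Add(15, Mul(Rational(1, 159), -12)) = Add(15, Rational(-4, 53)) = Rational(791, 53)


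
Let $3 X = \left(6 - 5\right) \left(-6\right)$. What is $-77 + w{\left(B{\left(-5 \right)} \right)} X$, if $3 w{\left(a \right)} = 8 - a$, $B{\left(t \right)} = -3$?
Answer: $- \frac{253}{3} \approx -84.333$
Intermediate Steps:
$w{\left(a \right)} = \frac{8}{3} - \frac{a}{3}$ ($w{\left(a \right)} = \frac{8 - a}{3} = \frac{8}{3} - \frac{a}{3}$)
$X = -2$ ($X = \frac{\left(6 - 5\right) \left(-6\right)}{3} = \frac{1 \left(-6\right)}{3} = \frac{1}{3} \left(-6\right) = -2$)
$-77 + w{\left(B{\left(-5 \right)} \right)} X = -77 + \left(\frac{8}{3} - -1\right) \left(-2\right) = -77 + \left(\frac{8}{3} + 1\right) \left(-2\right) = -77 + \frac{11}{3} \left(-2\right) = -77 - \frac{22}{3} = - \frac{253}{3}$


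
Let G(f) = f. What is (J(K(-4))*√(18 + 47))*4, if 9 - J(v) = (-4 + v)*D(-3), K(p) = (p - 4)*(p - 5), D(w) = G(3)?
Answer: -780*√65 ≈ -6288.6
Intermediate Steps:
D(w) = 3
K(p) = (-5 + p)*(-4 + p) (K(p) = (-4 + p)*(-5 + p) = (-5 + p)*(-4 + p))
J(v) = 21 - 3*v (J(v) = 9 - (-4 + v)*3 = 9 - (-12 + 3*v) = 9 + (12 - 3*v) = 21 - 3*v)
(J(K(-4))*√(18 + 47))*4 = ((21 - 3*(20 + (-4)² - 9*(-4)))*√(18 + 47))*4 = ((21 - 3*(20 + 16 + 36))*√65)*4 = ((21 - 3*72)*√65)*4 = ((21 - 216)*√65)*4 = -195*√65*4 = -780*√65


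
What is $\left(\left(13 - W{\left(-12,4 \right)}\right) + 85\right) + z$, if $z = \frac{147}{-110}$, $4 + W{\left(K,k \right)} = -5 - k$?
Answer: $\frac{12063}{110} \approx 109.66$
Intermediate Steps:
$W{\left(K,k \right)} = -9 - k$ ($W{\left(K,k \right)} = -4 - \left(5 + k\right) = -9 - k$)
$z = - \frac{147}{110}$ ($z = 147 \left(- \frac{1}{110}\right) = - \frac{147}{110} \approx -1.3364$)
$\left(\left(13 - W{\left(-12,4 \right)}\right) + 85\right) + z = \left(\left(13 - \left(-9 - 4\right)\right) + 85\right) - \frac{147}{110} = \left(\left(13 - -13\right) + 85\right) - \frac{147}{110} = \left(\left(13 + 13\right) + 85\right) - \frac{147}{110} = \left(26 + 85\right) - \frac{147}{110} = 111 - \frac{147}{110} = \frac{12063}{110}$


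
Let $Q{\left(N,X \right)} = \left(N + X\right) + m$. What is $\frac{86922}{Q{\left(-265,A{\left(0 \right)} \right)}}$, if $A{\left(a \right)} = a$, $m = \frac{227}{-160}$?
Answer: $- \frac{4635840}{14209} \approx -326.26$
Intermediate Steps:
$m = - \frac{227}{160}$ ($m = 227 \left(- \frac{1}{160}\right) = - \frac{227}{160} \approx -1.4188$)
$Q{\left(N,X \right)} = - \frac{227}{160} + N + X$ ($Q{\left(N,X \right)} = \left(N + X\right) - \frac{227}{160} = - \frac{227}{160} + N + X$)
$\frac{86922}{Q{\left(-265,A{\left(0 \right)} \right)}} = \frac{86922}{- \frac{227}{160} - 265 + 0} = \frac{86922}{- \frac{42627}{160}} = 86922 \left(- \frac{160}{42627}\right) = - \frac{4635840}{14209}$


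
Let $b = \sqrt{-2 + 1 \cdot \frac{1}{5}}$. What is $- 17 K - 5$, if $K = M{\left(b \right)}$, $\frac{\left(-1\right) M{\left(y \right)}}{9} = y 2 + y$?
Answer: $-5 + \frac{1377 i \sqrt{5}}{5} \approx -5.0 + 615.81 i$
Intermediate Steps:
$b = \frac{3 i \sqrt{5}}{5}$ ($b = \sqrt{-2 + 1 \cdot \frac{1}{5}} = \sqrt{-2 + \frac{1}{5}} = \sqrt{- \frac{9}{5}} = \frac{3 i \sqrt{5}}{5} \approx 1.3416 i$)
$M{\left(y \right)} = - 27 y$ ($M{\left(y \right)} = - 9 \left(y 2 + y\right) = - 9 \left(2 y + y\right) = - 9 \cdot 3 y = - 27 y$)
$K = - \frac{81 i \sqrt{5}}{5}$ ($K = - 27 \frac{3 i \sqrt{5}}{5} = - \frac{81 i \sqrt{5}}{5} \approx - 36.224 i$)
$- 17 K - 5 = - 17 \left(- \frac{81 i \sqrt{5}}{5}\right) - 5 = \frac{1377 i \sqrt{5}}{5} - 5 = -5 + \frac{1377 i \sqrt{5}}{5}$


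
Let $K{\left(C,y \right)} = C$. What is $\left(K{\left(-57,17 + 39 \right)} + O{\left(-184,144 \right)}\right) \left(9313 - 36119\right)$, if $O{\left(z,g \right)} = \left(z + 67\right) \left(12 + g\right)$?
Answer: $490791054$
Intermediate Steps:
$O{\left(z,g \right)} = \left(12 + g\right) \left(67 + z\right)$ ($O{\left(z,g \right)} = \left(67 + z\right) \left(12 + g\right) = \left(12 + g\right) \left(67 + z\right)$)
$\left(K{\left(-57,17 + 39 \right)} + O{\left(-184,144 \right)}\right) \left(9313 - 36119\right) = \left(-57 + \left(804 + 12 \left(-184\right) + 67 \cdot 144 + 144 \left(-184\right)\right)\right) \left(9313 - 36119\right) = \left(-57 + \left(804 - 2208 + 9648 - 26496\right)\right) \left(-26806\right) = \left(-57 - 18252\right) \left(-26806\right) = \left(-18309\right) \left(-26806\right) = 490791054$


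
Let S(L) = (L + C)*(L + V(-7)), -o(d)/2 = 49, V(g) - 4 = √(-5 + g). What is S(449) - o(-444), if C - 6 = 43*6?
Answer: 323087 + 1426*I*√3 ≈ 3.2309e+5 + 2469.9*I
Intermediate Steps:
V(g) = 4 + √(-5 + g)
C = 264 (C = 6 + 43*6 = 6 + 258 = 264)
o(d) = -98 (o(d) = -2*49 = -98)
S(L) = (264 + L)*(4 + L + 2*I*√3) (S(L) = (L + 264)*(L + (4 + √(-5 - 7))) = (264 + L)*(L + (4 + √(-12))) = (264 + L)*(L + (4 + 2*I*√3)) = (264 + L)*(4 + L + 2*I*√3))
S(449) - o(-444) = (1056 + 449² + 268*449 + 528*I*√3 + 2*I*449*√3) - 1*(-98) = (1056 + 201601 + 120332 + 528*I*√3 + 898*I*√3) + 98 = (322989 + 1426*I*√3) + 98 = 323087 + 1426*I*√3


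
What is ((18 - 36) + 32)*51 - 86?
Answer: 628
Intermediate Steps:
((18 - 36) + 32)*51 - 86 = (-18 + 32)*51 - 86 = 14*51 - 86 = 714 - 86 = 628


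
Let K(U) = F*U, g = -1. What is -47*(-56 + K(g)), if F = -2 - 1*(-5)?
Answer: 2773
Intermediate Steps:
F = 3 (F = -2 + 5 = 3)
K(U) = 3*U
-47*(-56 + K(g)) = -47*(-56 + 3*(-1)) = -47*(-56 - 3) = -47*(-59) = 2773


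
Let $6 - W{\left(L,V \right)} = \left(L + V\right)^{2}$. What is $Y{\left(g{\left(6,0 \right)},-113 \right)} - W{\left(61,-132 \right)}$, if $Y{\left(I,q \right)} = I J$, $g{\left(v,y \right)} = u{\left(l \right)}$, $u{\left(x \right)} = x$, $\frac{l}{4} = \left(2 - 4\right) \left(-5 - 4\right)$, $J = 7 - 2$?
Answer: $5395$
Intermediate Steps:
$J = 5$
$l = 72$ ($l = 4 \left(2 - 4\right) \left(-5 - 4\right) = 4 \left(\left(-2\right) \left(-9\right)\right) = 4 \cdot 18 = 72$)
$W{\left(L,V \right)} = 6 - \left(L + V\right)^{2}$
$g{\left(v,y \right)} = 72$
$Y{\left(I,q \right)} = 5 I$ ($Y{\left(I,q \right)} = I 5 = 5 I$)
$Y{\left(g{\left(6,0 \right)},-113 \right)} - W{\left(61,-132 \right)} = 5 \cdot 72 - \left(6 - \left(61 - 132\right)^{2}\right) = 360 - \left(6 - \left(-71\right)^{2}\right) = 360 - \left(6 - 5041\right) = 360 - -5035 = 360 + 5035 = 5395$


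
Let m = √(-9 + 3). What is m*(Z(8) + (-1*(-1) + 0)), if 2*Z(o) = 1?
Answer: 3*I*√6/2 ≈ 3.6742*I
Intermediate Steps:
m = I*√6 (m = √(-6) = I*√6 ≈ 2.4495*I)
Z(o) = ½ (Z(o) = (½)*1 = ½)
m*(Z(8) + (-1*(-1) + 0)) = (I*√6)*(½ + (-1*(-1) + 0)) = (I*√6)*(½ + (1 + 0)) = (I*√6)*(½ + 1) = (I*√6)*(3/2) = 3*I*√6/2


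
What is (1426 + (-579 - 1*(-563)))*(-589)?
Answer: -830490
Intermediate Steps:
(1426 + (-579 - 1*(-563)))*(-589) = (1426 + (-579 + 563))*(-589) = (1426 - 16)*(-589) = 1410*(-589) = -830490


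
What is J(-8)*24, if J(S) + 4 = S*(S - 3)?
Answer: 2016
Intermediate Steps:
J(S) = -4 + S*(-3 + S) (J(S) = -4 + S*(S - 3) = -4 + S*(-3 + S))
J(-8)*24 = (-4 + (-8)**2 - 3*(-8))*24 = (-4 + 64 + 24)*24 = 84*24 = 2016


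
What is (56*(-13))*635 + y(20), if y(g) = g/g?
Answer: -462279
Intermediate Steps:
y(g) = 1
(56*(-13))*635 + y(20) = (56*(-13))*635 + 1 = -728*635 + 1 = -462280 + 1 = -462279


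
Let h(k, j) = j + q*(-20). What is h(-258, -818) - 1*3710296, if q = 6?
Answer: -3711234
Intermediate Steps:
h(k, j) = -120 + j (h(k, j) = j + 6*(-20) = j - 120 = -120 + j)
h(-258, -818) - 1*3710296 = (-120 - 818) - 1*3710296 = -938 - 3710296 = -3711234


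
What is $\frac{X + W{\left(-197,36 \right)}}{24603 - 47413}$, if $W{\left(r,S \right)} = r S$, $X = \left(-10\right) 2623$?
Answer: $\frac{16661}{11405} \approx 1.4608$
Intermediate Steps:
$X = -26230$
$W{\left(r,S \right)} = S r$
$\frac{X + W{\left(-197,36 \right)}}{24603 - 47413} = \frac{-26230 + 36 \left(-197\right)}{24603 - 47413} = \frac{-26230 - 7092}{-22810} = \left(-33322\right) \left(- \frac{1}{22810}\right) = \frac{16661}{11405}$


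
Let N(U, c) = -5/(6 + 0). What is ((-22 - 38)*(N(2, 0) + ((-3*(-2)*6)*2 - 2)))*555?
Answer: -2303250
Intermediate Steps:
N(U, c) = -5/6
((-22 - 38)*(N(2, 0) + ((-3*(-2)*6)*2 - 2)))*555 = ((-22 - 38)*(-5/6 + ((-3*(-2)*6)*2 - 2)))*555 = -60*(-5/6 + ((6*6)*2 - 2))*555 = -60*(-5/6 + (36*2 - 2))*555 = -60*(-5/6 + (72 - 2))*555 = -60*(-5/6 + 70)*555 = -60*415/6*555 = -4150*555 = -2303250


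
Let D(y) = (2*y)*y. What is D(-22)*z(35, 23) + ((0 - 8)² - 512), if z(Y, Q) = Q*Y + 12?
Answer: 790408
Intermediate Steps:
z(Y, Q) = 12 + Q*Y
D(y) = 2*y²
D(-22)*z(35, 23) + ((0 - 8)² - 512) = (2*(-22)²)*(12 + 23*35) + ((0 - 8)² - 512) = (2*484)*(12 + 805) + ((-8)² - 512) = 968*817 + (64 - 512) = 790856 - 448 = 790408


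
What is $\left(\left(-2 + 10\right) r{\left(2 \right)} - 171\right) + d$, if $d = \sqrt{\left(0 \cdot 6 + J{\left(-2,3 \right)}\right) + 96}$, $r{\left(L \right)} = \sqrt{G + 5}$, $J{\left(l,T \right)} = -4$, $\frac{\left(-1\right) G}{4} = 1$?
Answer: $-163 + 2 \sqrt{23} \approx -153.41$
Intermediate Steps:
$G = -4$ ($G = \left(-4\right) 1 = -4$)
$r{\left(L \right)} = 1$ ($r{\left(L \right)} = \sqrt{-4 + 5} = \sqrt{1} = 1$)
$d = 2 \sqrt{23}$ ($d = \sqrt{\left(0 \cdot 6 - 4\right) + 96} = \sqrt{\left(0 - 4\right) + 96} = \sqrt{-4 + 96} = \sqrt{92} = 2 \sqrt{23} \approx 9.5917$)
$\left(\left(-2 + 10\right) r{\left(2 \right)} - 171\right) + d = \left(\left(-2 + 10\right) 1 - 171\right) + 2 \sqrt{23} = \left(8 \cdot 1 - 171\right) + 2 \sqrt{23} = \left(8 - 171\right) + 2 \sqrt{23} = -163 + 2 \sqrt{23}$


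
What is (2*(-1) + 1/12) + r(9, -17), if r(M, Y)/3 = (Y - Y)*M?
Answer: -23/12 ≈ -1.9167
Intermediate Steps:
r(M, Y) = 0 (r(M, Y) = 3*((Y - Y)*M) = 3*(0*M) = 3*0 = 0)
(2*(-1) + 1/12) + r(9, -17) = (2*(-1) + 1/12) + 0 = (-2 + 1/12) + 0 = -23/12 + 0 = -23/12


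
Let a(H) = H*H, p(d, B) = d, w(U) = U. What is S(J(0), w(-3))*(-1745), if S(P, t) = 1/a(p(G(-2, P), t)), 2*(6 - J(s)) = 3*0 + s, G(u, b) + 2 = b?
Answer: -1745/16 ≈ -109.06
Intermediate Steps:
G(u, b) = -2 + b
J(s) = 6 - s/2 (J(s) = 6 - (3*0 + s)/2 = 6 - (0 + s)/2 = 6 - s/2)
a(H) = H²
S(P, t) = (-2 + P)⁻² (S(P, t) = 1/((-2 + P)²) = (-2 + P)⁻²)
S(J(0), w(-3))*(-1745) = -1745/(-2 + (6 - ½*0))² = -1745/(-2 + (6 + 0))² = -1745/(-2 + 6)² = -1745/4² = (1/16)*(-1745) = -1745/16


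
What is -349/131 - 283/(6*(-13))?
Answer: 9851/10218 ≈ 0.96408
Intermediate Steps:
-349/131 - 283/(6*(-13)) = -349*1/131 - 283/(-78) = -349/131 - 283*(-1/78) = -349/131 + 283/78 = 9851/10218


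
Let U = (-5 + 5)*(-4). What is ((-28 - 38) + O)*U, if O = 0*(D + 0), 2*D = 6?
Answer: 0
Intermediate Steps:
D = 3 (D = (½)*6 = 3)
U = 0 (U = 0*(-4) = 0)
O = 0 (O = 0*(3 + 0) = 0*3 = 0)
((-28 - 38) + O)*U = ((-28 - 38) + 0)*0 = (-66 + 0)*0 = -66*0 = 0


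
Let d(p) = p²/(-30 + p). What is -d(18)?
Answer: 27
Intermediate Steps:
d(p) = p²/(-30 + p)
-d(18) = -18²/(-30 + 18) = -324/(-12) = -324*(-1)/12 = -1*(-27) = 27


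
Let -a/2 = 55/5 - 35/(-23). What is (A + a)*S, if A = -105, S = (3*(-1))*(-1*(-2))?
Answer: 17946/23 ≈ 780.26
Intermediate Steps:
S = -6 (S = -3*2 = -6)
a = -576/23 (a = -2*(55/5 - 35/(-23)) = -2*(55*(⅕) - 35*(-1/23)) = -2*(11 + 35/23) = -2*288/23 = -576/23 ≈ -25.043)
(A + a)*S = (-105 - 576/23)*(-6) = -2991/23*(-6) = 17946/23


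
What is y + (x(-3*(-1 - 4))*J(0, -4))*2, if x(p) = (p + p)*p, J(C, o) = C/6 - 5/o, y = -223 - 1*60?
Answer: 842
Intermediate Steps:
y = -283 (y = -223 - 60 = -283)
J(C, o) = -5/o + C/6 (J(C, o) = C*(⅙) - 5/o = C/6 - 5/o = -5/o + C/6)
x(p) = 2*p² (x(p) = (2*p)*p = 2*p²)
y + (x(-3*(-1 - 4))*J(0, -4))*2 = -283 + ((2*(-3*(-1 - 4))²)*(-5/(-4) + (⅙)*0))*2 = -283 + ((2*(-3*(-5))²)*(-5*(-¼) + 0))*2 = -283 + ((2*15²)*(5/4 + 0))*2 = -283 + ((2*225)*(5/4))*2 = -283 + (450*(5/4))*2 = -283 + (1125/2)*2 = -283 + 1125 = 842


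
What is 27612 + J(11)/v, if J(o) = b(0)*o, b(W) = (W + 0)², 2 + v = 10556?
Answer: 27612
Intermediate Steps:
v = 10554 (v = -2 + 10556 = 10554)
b(W) = W²
J(o) = 0 (J(o) = 0²*o = 0*o = 0)
27612 + J(11)/v = 27612 + 0/10554 = 27612 + 0*(1/10554) = 27612 + 0 = 27612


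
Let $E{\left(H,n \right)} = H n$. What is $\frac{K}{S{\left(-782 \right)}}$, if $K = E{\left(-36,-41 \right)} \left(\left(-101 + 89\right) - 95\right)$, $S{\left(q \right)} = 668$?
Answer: $- \frac{39483}{167} \approx -236.43$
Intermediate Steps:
$K = -157932$ ($K = \left(-36\right) \left(-41\right) \left(\left(-101 + 89\right) - 95\right) = 1476 \left(-12 - 95\right) = 1476 \left(-107\right) = -157932$)
$\frac{K}{S{\left(-782 \right)}} = - \frac{157932}{668} = \left(-157932\right) \frac{1}{668} = - \frac{39483}{167}$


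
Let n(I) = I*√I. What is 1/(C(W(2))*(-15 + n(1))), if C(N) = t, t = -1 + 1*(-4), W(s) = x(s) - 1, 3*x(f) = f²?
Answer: 1/70 ≈ 0.014286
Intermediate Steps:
x(f) = f²/3
W(s) = -1 + s²/3 (W(s) = s²/3 - 1 = -1 + s²/3)
t = -5 (t = -1 - 4 = -5)
n(I) = I^(3/2)
C(N) = -5
1/(C(W(2))*(-15 + n(1))) = 1/(-5*(-15 + 1^(3/2))) = 1/(-5*(-15 + 1)) = 1/(-5*(-14)) = 1/70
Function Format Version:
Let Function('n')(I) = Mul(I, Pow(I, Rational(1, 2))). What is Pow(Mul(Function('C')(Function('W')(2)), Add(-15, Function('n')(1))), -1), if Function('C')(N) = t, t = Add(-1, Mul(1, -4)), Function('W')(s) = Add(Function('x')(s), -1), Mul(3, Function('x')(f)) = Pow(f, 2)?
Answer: Rational(1, 70) ≈ 0.014286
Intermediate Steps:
Function('x')(f) = Mul(Rational(1, 3), Pow(f, 2))
Function('W')(s) = Add(-1, Mul(Rational(1, 3), Pow(s, 2))) (Function('W')(s) = Add(Mul(Rational(1, 3), Pow(s, 2)), -1) = Add(-1, Mul(Rational(1, 3), Pow(s, 2))))
t = -5 (t = Add(-1, -4) = -5)
Function('n')(I) = Pow(I, Rational(3, 2))
Function('C')(N) = -5
Pow(Mul(Function('C')(Function('W')(2)), Add(-15, Function('n')(1))), -1) = Pow(Mul(-5, Add(-15, Pow(1, Rational(3, 2)))), -1) = Pow(Mul(-5, Add(-15, 1)), -1) = Pow(Mul(-5, -14), -1) = Pow(70, -1) = Rational(1, 70)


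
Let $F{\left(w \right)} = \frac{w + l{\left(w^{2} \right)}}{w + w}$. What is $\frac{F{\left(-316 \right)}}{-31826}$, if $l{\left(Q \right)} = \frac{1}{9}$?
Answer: $- \frac{2843}{181026288} \approx -1.5705 \cdot 10^{-5}$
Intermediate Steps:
$l{\left(Q \right)} = \frac{1}{9}$
$F{\left(w \right)} = \frac{\frac{1}{9} + w}{2 w}$ ($F{\left(w \right)} = \frac{w + \frac{1}{9}}{w + w} = \frac{\frac{1}{9} + w}{2 w}$)
$\frac{F{\left(-316 \right)}}{-31826} = \frac{\frac{1}{18} \frac{1}{-316} \left(1 + 9 \left(-316\right)\right)}{-31826} = \frac{1}{18} \left(- \frac{1}{316}\right) \left(1 - 2844\right) \left(- \frac{1}{31826}\right) = \frac{1}{18} \left(- \frac{1}{316}\right) \left(-2843\right) \left(- \frac{1}{31826}\right) = \frac{2843}{5688} \left(- \frac{1}{31826}\right) = - \frac{2843}{181026288}$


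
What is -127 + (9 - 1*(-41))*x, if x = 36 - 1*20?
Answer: 673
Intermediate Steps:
x = 16 (x = 36 - 20 = 16)
-127 + (9 - 1*(-41))*x = -127 + (9 - 1*(-41))*16 = -127 + (9 + 41)*16 = -127 + 50*16 = -127 + 800 = 673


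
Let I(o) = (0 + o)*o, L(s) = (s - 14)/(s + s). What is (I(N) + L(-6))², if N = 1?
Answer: 64/9 ≈ 7.1111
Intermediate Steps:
L(s) = (-14 + s)/(2*s) (L(s) = (-14 + s)/((2*s)) = (-14 + s)*(1/(2*s)) = (-14 + s)/(2*s))
I(o) = o² (I(o) = o*o = o²)
(I(N) + L(-6))² = (1² + (½)*(-14 - 6)/(-6))² = (1 + (½)*(-⅙)*(-20))² = (1 + 5/3)² = (8/3)² = 64/9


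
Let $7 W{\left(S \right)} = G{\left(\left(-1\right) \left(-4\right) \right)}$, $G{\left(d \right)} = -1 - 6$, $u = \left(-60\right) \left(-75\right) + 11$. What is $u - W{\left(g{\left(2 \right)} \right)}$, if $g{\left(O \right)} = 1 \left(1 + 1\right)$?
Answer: $4512$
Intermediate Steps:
$g{\left(O \right)} = 2$ ($g{\left(O \right)} = 1 \cdot 2 = 2$)
$u = 4511$ ($u = 4500 + 11 = 4511$)
$G{\left(d \right)} = -7$ ($G{\left(d \right)} = -1 - 6 = -7$)
$W{\left(S \right)} = -1$ ($W{\left(S \right)} = \frac{1}{7} \left(-7\right) = -1$)
$u - W{\left(g{\left(2 \right)} \right)} = 4511 - -1 = 4511 + 1 = 4512$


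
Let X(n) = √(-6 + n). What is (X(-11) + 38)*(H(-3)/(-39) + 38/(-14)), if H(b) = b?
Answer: -9120/91 - 240*I*√17/91 ≈ -100.22 - 10.874*I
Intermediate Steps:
(X(-11) + 38)*(H(-3)/(-39) + 38/(-14)) = (√(-6 - 11) + 38)*(-3/(-39) + 38/(-14)) = (√(-17) + 38)*(-3*(-1/39) + 38*(-1/14)) = (I*√17 + 38)*(1/13 - 19/7) = (38 + I*√17)*(-240/91) = -9120/91 - 240*I*√17/91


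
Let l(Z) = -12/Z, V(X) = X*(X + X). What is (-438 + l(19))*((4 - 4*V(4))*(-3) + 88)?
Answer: -3833640/19 ≈ -2.0177e+5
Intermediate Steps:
V(X) = 2*X**2 (V(X) = X*(2*X) = 2*X**2)
(-438 + l(19))*((4 - 4*V(4))*(-3) + 88) = (-438 - 12/19)*((4 - 8*4**2)*(-3) + 88) = (-438 - 12*1/19)*((4 - 8*16)*(-3) + 88) = (-438 - 12/19)*((4 - 4*32)*(-3) + 88) = -8334*((4 - 128)*(-3) + 88)/19 = -8334*(-124*(-3) + 88)/19 = -8334*(372 + 88)/19 = -8334/19*460 = -3833640/19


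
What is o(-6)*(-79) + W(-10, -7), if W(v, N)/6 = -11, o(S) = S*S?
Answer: -2910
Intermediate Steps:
o(S) = S²
W(v, N) = -66 (W(v, N) = 6*(-11) = -66)
o(-6)*(-79) + W(-10, -7) = (-6)²*(-79) - 66 = 36*(-79) - 66 = -2844 - 66 = -2910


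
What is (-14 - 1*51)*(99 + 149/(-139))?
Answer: -884780/139 ≈ -6365.3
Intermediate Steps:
(-14 - 1*51)*(99 + 149/(-139)) = (-14 - 51)*(99 + 149*(-1/139)) = -65*(99 - 149/139) = -65*13612/139 = -884780/139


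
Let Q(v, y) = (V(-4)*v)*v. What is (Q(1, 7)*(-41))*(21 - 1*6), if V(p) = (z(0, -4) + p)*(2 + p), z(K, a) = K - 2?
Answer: -7380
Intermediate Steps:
z(K, a) = -2 + K
V(p) = (-2 + p)*(2 + p) (V(p) = ((-2 + 0) + p)*(2 + p) = (-2 + p)*(2 + p))
Q(v, y) = 12*v**2 (Q(v, y) = ((-4 + (-4)**2)*v)*v = ((-4 + 16)*v)*v = (12*v)*v = 12*v**2)
(Q(1, 7)*(-41))*(21 - 1*6) = ((12*1**2)*(-41))*(21 - 1*6) = ((12*1)*(-41))*(21 - 6) = (12*(-41))*15 = -492*15 = -7380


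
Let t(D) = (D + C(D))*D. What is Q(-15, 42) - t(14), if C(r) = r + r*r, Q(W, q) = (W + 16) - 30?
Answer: -3165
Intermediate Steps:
Q(W, q) = -14 + W (Q(W, q) = (16 + W) - 30 = -14 + W)
C(r) = r + r²
t(D) = D*(D + D*(1 + D)) (t(D) = (D + D*(1 + D))*D = D*(D + D*(1 + D)))
Q(-15, 42) - t(14) = (-14 - 15) - 14²*(2 + 14) = -29 - 196*16 = -29 - 1*3136 = -29 - 3136 = -3165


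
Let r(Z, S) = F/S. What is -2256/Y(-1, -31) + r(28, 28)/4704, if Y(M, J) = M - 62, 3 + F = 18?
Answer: 4716559/131712 ≈ 35.810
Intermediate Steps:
F = 15 (F = -3 + 18 = 15)
Y(M, J) = -62 + M
r(Z, S) = 15/S
-2256/Y(-1, -31) + r(28, 28)/4704 = -2256/(-62 - 1) + (15/28)/4704 = -2256/(-63) + (15*(1/28))*(1/4704) = -2256*(-1/63) + (15/28)*(1/4704) = 752/21 + 5/43904 = 4716559/131712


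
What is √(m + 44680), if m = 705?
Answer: √45385 ≈ 213.04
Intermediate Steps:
√(m + 44680) = √(705 + 44680) = √45385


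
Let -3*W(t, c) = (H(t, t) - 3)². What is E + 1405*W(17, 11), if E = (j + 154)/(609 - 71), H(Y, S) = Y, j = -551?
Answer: -148155631/1614 ≈ -91794.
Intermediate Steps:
W(t, c) = -(-3 + t)²/3 (W(t, c) = -(t - 3)²/3 = -(-3 + t)²/3)
E = -397/538 (E = (-551 + 154)/(609 - 71) = -397/538 ≈ -0.73792)
E + 1405*W(17, 11) = -397/538 + 1405*(-(-3 + 17)²/3) = -397/538 + 1405*(-⅓*14²) = -397/538 + 1405*(-⅓*196) = -397/538 + 1405*(-196/3) = -397/538 - 275380/3 = -148155631/1614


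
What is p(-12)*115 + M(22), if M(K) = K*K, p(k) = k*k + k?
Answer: 15664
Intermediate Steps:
p(k) = k + k² (p(k) = k² + k = k + k²)
M(K) = K²
p(-12)*115 + M(22) = -12*(1 - 12)*115 + 22² = -12*(-11)*115 + 484 = 132*115 + 484 = 15180 + 484 = 15664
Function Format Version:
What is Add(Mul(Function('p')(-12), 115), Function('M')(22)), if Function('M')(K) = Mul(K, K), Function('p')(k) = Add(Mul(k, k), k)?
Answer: 15664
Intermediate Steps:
Function('p')(k) = Add(k, Pow(k, 2)) (Function('p')(k) = Add(Pow(k, 2), k) = Add(k, Pow(k, 2)))
Function('M')(K) = Pow(K, 2)
Add(Mul(Function('p')(-12), 115), Function('M')(22)) = Add(Mul(Mul(-12, Add(1, -12)), 115), Pow(22, 2)) = Add(Mul(Mul(-12, -11), 115), 484) = Add(Mul(132, 115), 484) = Add(15180, 484) = 15664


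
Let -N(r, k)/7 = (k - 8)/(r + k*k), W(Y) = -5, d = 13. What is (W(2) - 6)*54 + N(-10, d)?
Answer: -94481/159 ≈ -594.22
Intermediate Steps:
N(r, k) = -7*(-8 + k)/(r + k²) (N(r, k) = -7*(k - 8)/(r + k*k) = -7*(-8 + k)/(r + k²))
(W(2) - 6)*54 + N(-10, d) = (-5 - 6)*54 + 7*(8 - 1*13)/(-10 + 13²) = -11*54 + 7*(8 - 13)/(-10 + 169) = -594 + 7*(-5)/159 = -594 + 7*(1/159)*(-5) = -594 - 35/159 = -94481/159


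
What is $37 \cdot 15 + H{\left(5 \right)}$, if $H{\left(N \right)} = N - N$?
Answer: $555$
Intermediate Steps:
$H{\left(N \right)} = 0$
$37 \cdot 15 + H{\left(5 \right)} = 37 \cdot 15 + 0 = 555 + 0 = 555$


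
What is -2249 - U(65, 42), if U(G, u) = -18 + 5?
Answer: -2236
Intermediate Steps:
U(G, u) = -13
-2249 - U(65, 42) = -2249 - 1*(-13) = -2249 + 13 = -2236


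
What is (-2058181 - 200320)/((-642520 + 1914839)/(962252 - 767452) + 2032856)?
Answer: -25879764400/23294213007 ≈ -1.1110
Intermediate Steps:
(-2058181 - 200320)/((-642520 + 1914839)/(962252 - 767452) + 2032856) = -2258501/(1272319/194800 + 2032856) = -2258501/396001621119/194800 = -2258501*194800/396001621119 = -25879764400/23294213007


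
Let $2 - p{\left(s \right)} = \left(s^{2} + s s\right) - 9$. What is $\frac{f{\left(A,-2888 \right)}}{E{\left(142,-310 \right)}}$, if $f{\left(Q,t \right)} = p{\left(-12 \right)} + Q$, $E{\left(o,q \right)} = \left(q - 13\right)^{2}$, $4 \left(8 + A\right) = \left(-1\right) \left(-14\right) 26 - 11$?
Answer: $- \frac{787}{417316} \approx -0.0018859$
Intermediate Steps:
$A = \frac{321}{4}$ ($A = -8 + \frac{\left(-1\right) \left(-14\right) 26 - 11}{4} = -8 + \frac{14 \cdot 26 - 11}{4} = -8 + \frac{364 - 11}{4} = -8 + \frac{1}{4} \cdot 353 = -8 + \frac{353}{4} = \frac{321}{4} \approx 80.25$)
$E{\left(o,q \right)} = \left(-13 + q\right)^{2}$
$p{\left(s \right)} = 11 - 2 s^{2}$ ($p{\left(s \right)} = 2 - \left(\left(s^{2} + s s\right) - 9\right) = 2 - \left(\left(s^{2} + s^{2}\right) - 9\right) = 2 - \left(2 s^{2} - 9\right) = 2 - \left(-9 + 2 s^{2}\right) = 11 - 2 s^{2}$)
$f{\left(Q,t \right)} = -277 + Q$ ($f{\left(Q,t \right)} = \left(11 - 2 \left(-12\right)^{2}\right) + Q = \left(11 - 288\right) + Q = -277 + Q$)
$\frac{f{\left(A,-2888 \right)}}{E{\left(142,-310 \right)}} = \frac{-277 + \frac{321}{4}}{\left(-13 - 310\right)^{2}} = - \frac{787}{4 \left(-323\right)^{2}} = - \frac{787}{4 \cdot 104329} = \left(- \frac{787}{4}\right) \frac{1}{104329} = - \frac{787}{417316}$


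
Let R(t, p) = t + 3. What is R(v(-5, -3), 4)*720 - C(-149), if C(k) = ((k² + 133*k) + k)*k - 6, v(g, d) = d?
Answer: 333021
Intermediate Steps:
R(t, p) = 3 + t
C(k) = -6 + k*(k² + 134*k) (C(k) = (k² + 134*k)*k - 6 = k*(k² + 134*k) - 6 = -6 + k*(k² + 134*k))
R(v(-5, -3), 4)*720 - C(-149) = (3 - 3)*720 - (-6 + (-149)³ + 134*(-149)²) = 0*720 - (-6 - 3307949 + 134*22201) = 0 - (-6 - 3307949 + 2974934) = 0 - 1*(-333021) = 0 + 333021 = 333021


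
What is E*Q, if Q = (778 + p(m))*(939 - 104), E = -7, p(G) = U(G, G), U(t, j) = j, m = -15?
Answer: -4459735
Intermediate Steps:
p(G) = G
Q = 637105 (Q = (778 - 15)*(939 - 104) = 763*835 = 637105)
E*Q = -7*637105 = -4459735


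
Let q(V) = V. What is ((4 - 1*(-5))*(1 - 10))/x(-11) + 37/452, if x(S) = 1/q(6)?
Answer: -219635/452 ≈ -485.92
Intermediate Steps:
x(S) = ⅙ (x(S) = 1/6 = ⅙)
((4 - 1*(-5))*(1 - 10))/x(-11) + 37/452 = ((4 - 1*(-5))*(1 - 10))/(⅙) + 37/452 = ((4 + 5)*(-9))*6 + 37*(1/452) = (9*(-9))*6 + 37/452 = -81*6 + 37/452 = -486 + 37/452 = -219635/452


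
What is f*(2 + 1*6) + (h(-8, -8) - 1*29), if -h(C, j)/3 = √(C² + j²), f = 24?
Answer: 163 - 24*√2 ≈ 129.06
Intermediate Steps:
h(C, j) = -3*√(C² + j²)
f*(2 + 1*6) + (h(-8, -8) - 1*29) = 24*(2 + 1*6) + (-3*√((-8)² + (-8)²) - 1*29) = 24*(2 + 6) + (-3*√(64 + 64) - 29) = 24*8 + (-24*√2 - 29) = 192 + (-24*√2 - 29) = 192 + (-29 - 24*√2) = 163 - 24*√2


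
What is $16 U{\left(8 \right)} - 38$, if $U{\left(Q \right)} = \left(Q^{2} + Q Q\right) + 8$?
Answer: $2138$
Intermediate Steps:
$U{\left(Q \right)} = 8 + 2 Q^{2}$ ($U{\left(Q \right)} = \left(Q^{2} + Q^{2}\right) + 8 = 2 Q^{2} + 8 = 8 + 2 Q^{2}$)
$16 U{\left(8 \right)} - 38 = 16 \left(8 + 2 \cdot 8^{2}\right) - 38 = 16 \left(8 + 2 \cdot 64\right) - 38 = 16 \left(8 + 128\right) - 38 = 16 \cdot 136 - 38 = 2176 - 38 = 2138$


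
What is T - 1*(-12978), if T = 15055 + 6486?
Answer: 34519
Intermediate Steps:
T = 21541
T - 1*(-12978) = 21541 - 1*(-12978) = 21541 + 12978 = 34519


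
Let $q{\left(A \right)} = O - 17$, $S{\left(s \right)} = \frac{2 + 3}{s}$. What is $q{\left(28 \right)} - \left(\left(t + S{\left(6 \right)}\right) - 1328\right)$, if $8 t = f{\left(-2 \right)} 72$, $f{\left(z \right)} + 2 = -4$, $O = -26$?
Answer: $\frac{8029}{6} \approx 1338.2$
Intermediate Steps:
$f{\left(z \right)} = -6$ ($f{\left(z \right)} = -2 - 4 = -6$)
$S{\left(s \right)} = \frac{5}{s}$
$t = -54$ ($t = \frac{\left(-6\right) 72}{8} = \frac{1}{8} \left(-432\right) = -54$)
$q{\left(A \right)} = -43$ ($q{\left(A \right)} = -26 - 17 = -43$)
$q{\left(28 \right)} - \left(\left(t + S{\left(6 \right)}\right) - 1328\right) = -43 - \left(\left(-54 + \frac{5}{6}\right) - 1328\right) = -43 - \left(- \frac{319}{6} - 1328\right) = -43 - - \frac{8287}{6} = -43 + \frac{8287}{6} = \frac{8029}{6}$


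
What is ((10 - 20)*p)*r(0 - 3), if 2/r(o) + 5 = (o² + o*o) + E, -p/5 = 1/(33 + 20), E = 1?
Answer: 50/371 ≈ 0.13477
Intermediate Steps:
p = -5/53 (p = -5/(33 + 20) = -5/53 ≈ -0.094340)
r(o) = 2/(-4 + 2*o²) (r(o) = 2/(-5 + ((o² + o*o) + 1)) = 2/(-5 + ((o² + o²) + 1)) = 2/(-5 + (2*o² + 1)) = 2/(-5 + (1 + 2*o²)) = 2/(-4 + 2*o²))
((10 - 20)*p)*r(0 - 3) = ((10 - 20)*(-5/53))/(-2 + (0 - 3)²) = (-10*(-5/53))/(-2 + (-3)²) = 50/(53*(-2 + 9)) = (50/53)/7 = (50/53)*(⅐) = 50/371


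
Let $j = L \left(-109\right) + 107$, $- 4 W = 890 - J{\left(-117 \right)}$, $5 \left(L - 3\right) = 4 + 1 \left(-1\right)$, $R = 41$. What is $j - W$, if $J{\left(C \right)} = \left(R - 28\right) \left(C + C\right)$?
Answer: $\frac{3488}{5} \approx 697.6$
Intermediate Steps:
$L = \frac{18}{5}$ ($L = 3 + \frac{4 + 1 \left(-1\right)}{5} = 3 + \frac{4 - 1}{5} = 3 + \frac{1}{5} \cdot 3 = 3 + \frac{3}{5} = \frac{18}{5} \approx 3.6$)
$J{\left(C \right)} = 26 C$ ($J{\left(C \right)} = \left(41 - 28\right) \left(C + C\right) = 13 \cdot 2 C = 26 C$)
$W = -983$ ($W = - \frac{890 - 26 \left(-117\right)}{4} = - \frac{890 - -3042}{4} = - \frac{890 + 3042}{4} = \left(- \frac{1}{4}\right) 3932 = -983$)
$j = - \frac{1427}{5}$ ($j = \frac{18}{5} \left(-109\right) + 107 = - \frac{1962}{5} + 107 = - \frac{1427}{5} \approx -285.4$)
$j - W = - \frac{1427}{5} - -983 = - \frac{1427}{5} + 983 = \frac{3488}{5}$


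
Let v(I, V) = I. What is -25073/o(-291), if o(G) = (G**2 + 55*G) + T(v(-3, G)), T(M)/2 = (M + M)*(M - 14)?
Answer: -25073/68880 ≈ -0.36401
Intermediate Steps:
T(M) = 4*M*(-14 + M) (T(M) = 2*((M + M)*(M - 14)) = 2*((2*M)*(-14 + M)) = 2*(2*M*(-14 + M)) = 4*M*(-14 + M))
o(G) = 204 + G**2 + 55*G (o(G) = (G**2 + 55*G) + 4*(-3)*(-14 - 3) = (G**2 + 55*G) + 4*(-3)*(-17) = (G**2 + 55*G) + 204 = 204 + G**2 + 55*G)
-25073/o(-291) = -25073/(204 + (-291)**2 + 55*(-291)) = -25073/(204 + 84681 - 16005) = -25073/68880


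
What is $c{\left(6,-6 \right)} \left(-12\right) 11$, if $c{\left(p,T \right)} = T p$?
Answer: $4752$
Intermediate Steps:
$c{\left(6,-6 \right)} \left(-12\right) 11 = \left(-6\right) 6 \left(-12\right) 11 = \left(-36\right) \left(-12\right) 11 = 432 \cdot 11 = 4752$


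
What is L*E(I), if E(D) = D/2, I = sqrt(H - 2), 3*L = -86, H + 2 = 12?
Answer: -86*sqrt(2)/3 ≈ -40.541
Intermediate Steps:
H = 10 (H = -2 + 12 = 10)
L = -86/3 (L = (1/3)*(-86) = -86/3 ≈ -28.667)
I = 2*sqrt(2) (I = sqrt(10 - 2) = sqrt(8) = 2*sqrt(2) ≈ 2.8284)
E(D) = D/2 (E(D) = D*(1/2) = D/2)
L*E(I) = -43*2*sqrt(2)/3 = -86*sqrt(2)/3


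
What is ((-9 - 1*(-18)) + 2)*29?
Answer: 319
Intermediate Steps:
((-9 - 1*(-18)) + 2)*29 = ((-9 + 18) + 2)*29 = (9 + 2)*29 = 11*29 = 319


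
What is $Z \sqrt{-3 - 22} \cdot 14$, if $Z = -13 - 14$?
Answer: $- 1890 i \approx - 1890.0 i$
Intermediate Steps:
$Z = -27$
$Z \sqrt{-3 - 22} \cdot 14 = - 27 \sqrt{-3 - 22} \cdot 14 = - 27 \sqrt{-25} \cdot 14 = - 27 \cdot 5 i 14 = - 135 i 14 = - 1890 i$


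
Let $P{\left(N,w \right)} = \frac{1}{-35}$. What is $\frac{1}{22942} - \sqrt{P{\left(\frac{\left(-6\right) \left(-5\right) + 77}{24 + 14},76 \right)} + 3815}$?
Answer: $\frac{1}{22942} - \frac{6 \sqrt{129815}}{35} \approx -61.765$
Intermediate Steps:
$P{\left(N,w \right)} = - \frac{1}{35}$
$\frac{1}{22942} - \sqrt{P{\left(\frac{\left(-6\right) \left(-5\right) + 77}{24 + 14},76 \right)} + 3815} = \frac{1}{22942} - \sqrt{- \frac{1}{35} + 3815} = \frac{1}{22942} - \sqrt{\frac{133524}{35}} = \frac{1}{22942} - \frac{6 \sqrt{129815}}{35}$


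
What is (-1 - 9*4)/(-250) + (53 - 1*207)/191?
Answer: -31433/47750 ≈ -0.65828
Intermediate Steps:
(-1 - 9*4)/(-250) + (53 - 1*207)/191 = (-1 - 36)*(-1/250) + (53 - 207)*(1/191) = -37*(-1/250) - 154*1/191 = 37/250 - 154/191 = -31433/47750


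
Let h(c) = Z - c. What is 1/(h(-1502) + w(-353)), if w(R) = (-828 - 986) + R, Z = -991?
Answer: -1/1656 ≈ -0.00060386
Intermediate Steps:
w(R) = -1814 + R
h(c) = -991 - c
1/(h(-1502) + w(-353)) = 1/((-991 - 1*(-1502)) + (-1814 - 353)) = 1/((-991 + 1502) - 2167) = 1/(511 - 2167) = 1/(-1656) = -1/1656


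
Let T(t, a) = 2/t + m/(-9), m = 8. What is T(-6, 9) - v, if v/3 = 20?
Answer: -551/9 ≈ -61.222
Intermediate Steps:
T(t, a) = -8/9 + 2/t (T(t, a) = 2/t + 8/(-9) = 2/t + 8*(-⅑) = 2/t - 8/9 = -8/9 + 2/t)
v = 60 (v = 3*20 = 60)
T(-6, 9) - v = (-8/9 + 2/(-6)) - 1*60 = (-8/9 + 2*(-⅙)) - 60 = (-8/9 - ⅓) - 60 = -11/9 - 60 = -551/9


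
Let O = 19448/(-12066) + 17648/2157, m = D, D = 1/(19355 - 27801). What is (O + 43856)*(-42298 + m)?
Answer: -11328592370365735426/6106073707 ≈ -1.8553e+9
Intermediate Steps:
D = -1/8446 (D = 1/(-8446) = -1/8446 ≈ -0.00011840)
m = -1/8446 ≈ -0.00011840
O = 9499524/1445909 (O = 19448*(-1/12066) + 17648*(1/2157) = -9724/6033 + 17648/2157 = 9499524/1445909 ≈ 6.5699)
(O + 43856)*(-42298 + m) = (9499524/1445909 + 43856)*(-42298 - 1/8446) = (63421284628/1445909)*(-357248909/8446) = -11328592370365735426/6106073707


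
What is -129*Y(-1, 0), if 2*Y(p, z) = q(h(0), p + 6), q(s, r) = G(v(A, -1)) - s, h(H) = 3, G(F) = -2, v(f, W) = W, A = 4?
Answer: 645/2 ≈ 322.50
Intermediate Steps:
q(s, r) = -2 - s
Y(p, z) = -5/2 (Y(p, z) = (-2 - 1*3)/2 = (-2 - 3)/2 = (1/2)*(-5) = -5/2)
-129*Y(-1, 0) = -129*(-5/2) = 645/2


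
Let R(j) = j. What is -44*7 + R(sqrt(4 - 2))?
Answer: -308 + sqrt(2) ≈ -306.59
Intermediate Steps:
-44*7 + R(sqrt(4 - 2)) = -44*7 + sqrt(4 - 2) = -308 + sqrt(2)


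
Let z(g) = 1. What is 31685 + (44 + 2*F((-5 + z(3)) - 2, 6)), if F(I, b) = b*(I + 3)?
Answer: 31693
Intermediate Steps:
F(I, b) = b*(3 + I)
31685 + (44 + 2*F((-5 + z(3)) - 2, 6)) = 31685 + (44 + 2*(6*(3 + ((-5 + 1) - 2)))) = 31685 + (44 + 2*(6*(3 + (-4 - 2)))) = 31685 + (44 + 2*(6*(3 - 6))) = 31685 + (44 + 2*(6*(-3))) = 31685 + (44 + 2*(-18)) = 31685 + (44 - 36) = 31685 + 8 = 31693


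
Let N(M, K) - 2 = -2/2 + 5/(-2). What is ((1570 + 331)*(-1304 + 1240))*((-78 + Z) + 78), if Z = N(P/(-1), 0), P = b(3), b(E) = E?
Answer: 182496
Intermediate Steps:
P = 3
N(M, K) = -3/2 (N(M, K) = 2 + (-2/2 + 5/(-2)) = 2 + (-2*1/2 + 5*(-1/2)) = 2 + (-1 - 5/2) = 2 - 7/2 = -3/2)
Z = -3/2 ≈ -1.5000
((1570 + 331)*(-1304 + 1240))*((-78 + Z) + 78) = ((1570 + 331)*(-1304 + 1240))*((-78 - 3/2) + 78) = (1901*(-64))*(-159/2 + 78) = -121664*(-3/2) = 182496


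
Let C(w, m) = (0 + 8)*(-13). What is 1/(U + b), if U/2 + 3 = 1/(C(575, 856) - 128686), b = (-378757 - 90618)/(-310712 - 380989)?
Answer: -14847361965/79009267982 ≈ -0.18792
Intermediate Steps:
C(w, m) = -104 (C(w, m) = 8*(-13) = -104)
b = 469375/691701 (b = -469375/(-691701) = -469375*(-1/691701) = 469375/691701 ≈ 0.67858)
U = -386371/64395 (U = -6 + 2/(-104 - 128686) = -6 + 2/(-128790) = -6 + 2*(-1/128790) = -6 - 1/64395 = -386371/64395 ≈ -6.0000)
1/(U + b) = 1/(-386371/64395 + 469375/691701) = 1/(-79009267982/14847361965) = -14847361965/79009267982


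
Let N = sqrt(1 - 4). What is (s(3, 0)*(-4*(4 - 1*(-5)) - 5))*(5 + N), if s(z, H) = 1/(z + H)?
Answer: -205/3 - 41*I*sqrt(3)/3 ≈ -68.333 - 23.671*I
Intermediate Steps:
s(z, H) = 1/(H + z)
N = I*sqrt(3) (N = sqrt(-3) = I*sqrt(3) ≈ 1.732*I)
(s(3, 0)*(-4*(4 - 1*(-5)) - 5))*(5 + N) = ((-4*(4 - 1*(-5)) - 5)/(0 + 3))*(5 + I*sqrt(3)) = ((-4*(4 + 5) - 5)/3)*(5 + I*sqrt(3)) = ((-4*9 - 5)/3)*(5 + I*sqrt(3)) = ((-36 - 5)/3)*(5 + I*sqrt(3)) = ((1/3)*(-41))*(5 + I*sqrt(3)) = -41*(5 + I*sqrt(3))/3 = -205/3 - 41*I*sqrt(3)/3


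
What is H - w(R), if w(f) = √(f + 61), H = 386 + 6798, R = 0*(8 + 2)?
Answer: 7184 - √61 ≈ 7176.2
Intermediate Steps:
R = 0 (R = 0*10 = 0)
H = 7184
w(f) = √(61 + f)
H - w(R) = 7184 - √(61 + 0) = 7184 - √61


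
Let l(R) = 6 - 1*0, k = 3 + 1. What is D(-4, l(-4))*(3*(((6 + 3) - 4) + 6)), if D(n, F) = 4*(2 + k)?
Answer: 792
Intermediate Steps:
k = 4
l(R) = 6 (l(R) = 6 + 0 = 6)
D(n, F) = 24 (D(n, F) = 4*(2 + 4) = 4*6 = 24)
D(-4, l(-4))*(3*(((6 + 3) - 4) + 6)) = 24*(3*(((6 + 3) - 4) + 6)) = 24*(3*((9 - 4) + 6)) = 24*(3*(5 + 6)) = 24*(3*11) = 24*33 = 792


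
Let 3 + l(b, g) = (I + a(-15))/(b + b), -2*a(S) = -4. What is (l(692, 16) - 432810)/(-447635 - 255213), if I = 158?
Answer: 74876629/121592704 ≈ 0.61580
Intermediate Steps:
a(S) = 2 (a(S) = -1/2*(-4) = 2)
l(b, g) = -3 + 80/b (l(b, g) = -3 + (158 + 2)/(b + b) = -3 + 160/((2*b)) = -3 + 160*(1/(2*b)) = -3 + 80/b)
(l(692, 16) - 432810)/(-447635 - 255213) = ((-3 + 80/692) - 432810)/(-447635 - 255213) = ((-3 + 80*(1/692)) - 432810)/(-702848) = ((-3 + 20/173) - 432810)*(-1/702848) = (-499/173 - 432810)*(-1/702848) = -74876629/173*(-1/702848) = 74876629/121592704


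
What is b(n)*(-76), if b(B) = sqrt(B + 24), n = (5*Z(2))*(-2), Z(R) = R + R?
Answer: -304*I ≈ -304.0*I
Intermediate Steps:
Z(R) = 2*R
n = -40 (n = (5*(2*2))*(-2) = (5*4)*(-2) = 20*(-2) = -40)
b(B) = sqrt(24 + B)
b(n)*(-76) = sqrt(24 - 40)*(-76) = sqrt(-16)*(-76) = (4*I)*(-76) = -304*I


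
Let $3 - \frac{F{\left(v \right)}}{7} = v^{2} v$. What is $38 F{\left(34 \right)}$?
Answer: $-10454066$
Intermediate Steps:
$F{\left(v \right)} = 21 - 7 v^{3}$ ($F{\left(v \right)} = 21 - 7 v^{2} v = 21 - 7 v^{3}$)
$38 F{\left(34 \right)} = 38 \left(21 - 7 \cdot 34^{3}\right) = 38 \left(21 - 275128\right) = 38 \left(-275107\right) = -10454066$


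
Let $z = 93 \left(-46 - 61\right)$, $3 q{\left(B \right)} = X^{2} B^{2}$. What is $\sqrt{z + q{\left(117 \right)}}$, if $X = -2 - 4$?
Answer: $\sqrt{154317} \approx 392.83$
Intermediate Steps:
$X = -6$ ($X = -2 - 4 = -6$)
$q{\left(B \right)} = 12 B^{2}$ ($q{\left(B \right)} = \frac{\left(-6\right)^{2} B^{2}}{3} = \frac{36 B^{2}}{3} = 12 B^{2}$)
$z = -9951$ ($z = 93 \left(-107\right) = -9951$)
$\sqrt{z + q{\left(117 \right)}} = \sqrt{-9951 + 12 \cdot 117^{2}} = \sqrt{-9951 + 12 \cdot 13689} = \sqrt{-9951 + 164268} = \sqrt{154317}$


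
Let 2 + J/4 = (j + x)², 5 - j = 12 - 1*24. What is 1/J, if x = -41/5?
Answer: 25/7544 ≈ 0.0033139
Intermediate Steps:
x = -41/5 (x = -41*⅕ = -41/5 ≈ -8.2000)
j = 17 (j = 5 - (12 - 1*24) = 5 - (12 - 24) = 5 - 1*(-12) = 5 + 12 = 17)
J = 7544/25 (J = -8 + 4*(17 - 41/5)² = -8 + 4*(44/5)² = -8 + 4*(1936/25) = -8 + 7744/25 = 7544/25 ≈ 301.76)
1/J = 1/(7544/25) = 25/7544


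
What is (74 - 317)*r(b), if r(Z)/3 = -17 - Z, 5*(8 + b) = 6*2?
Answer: 41553/5 ≈ 8310.6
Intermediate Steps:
b = -28/5 (b = -8 + (6*2)/5 = -8 + (1/5)*12 = -8 + 12/5 = -28/5 ≈ -5.6000)
r(Z) = -51 - 3*Z (r(Z) = 3*(-17 - Z) = -51 - 3*Z)
(74 - 317)*r(b) = (74 - 317)*(-51 - 3*(-28/5)) = -243*(-51 + 84/5) = -243*(-171/5) = 41553/5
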